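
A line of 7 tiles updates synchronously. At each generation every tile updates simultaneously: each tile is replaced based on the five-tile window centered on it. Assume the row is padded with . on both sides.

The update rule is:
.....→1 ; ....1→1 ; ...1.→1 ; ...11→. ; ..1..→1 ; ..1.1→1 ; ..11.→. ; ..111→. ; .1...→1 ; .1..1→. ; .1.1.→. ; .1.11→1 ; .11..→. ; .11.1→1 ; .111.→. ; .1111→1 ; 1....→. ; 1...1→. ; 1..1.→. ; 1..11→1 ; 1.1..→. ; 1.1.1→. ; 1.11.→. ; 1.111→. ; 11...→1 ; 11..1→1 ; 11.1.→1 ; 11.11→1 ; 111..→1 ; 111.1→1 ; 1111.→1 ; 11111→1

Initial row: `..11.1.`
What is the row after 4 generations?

1..1..1

generation 1: 1..11.1
generation 2: 1.1.11.
generation 3: 1..1..1
generation 4: 1..1..1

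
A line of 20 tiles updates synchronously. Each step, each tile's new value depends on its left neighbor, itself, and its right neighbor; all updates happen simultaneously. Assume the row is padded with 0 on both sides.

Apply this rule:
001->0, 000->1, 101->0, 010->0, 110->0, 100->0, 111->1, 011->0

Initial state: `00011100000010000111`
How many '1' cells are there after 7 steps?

2

step 1: 11001001111000110010
step 2: 00000000110010000000
step 3: 11111110000000111111
step 4: 01111100111110011110
step 5: 00111000011100001100
step 6: 10010011001001100001
step 7: 00000000000000001100
count of 1: 2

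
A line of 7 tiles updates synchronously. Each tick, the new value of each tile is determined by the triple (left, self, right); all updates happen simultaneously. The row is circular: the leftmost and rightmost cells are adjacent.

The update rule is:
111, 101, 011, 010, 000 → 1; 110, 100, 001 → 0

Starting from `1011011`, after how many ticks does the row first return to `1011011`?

7

0110111
1101110
1011101
0111011
1110110
1101101
1011011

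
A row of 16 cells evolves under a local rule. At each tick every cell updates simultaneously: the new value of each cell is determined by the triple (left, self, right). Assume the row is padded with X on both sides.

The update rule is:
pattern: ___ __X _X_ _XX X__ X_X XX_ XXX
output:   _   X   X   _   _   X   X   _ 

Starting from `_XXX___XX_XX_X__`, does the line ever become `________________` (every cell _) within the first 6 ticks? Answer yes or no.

no

tick 1: X__X__X_XX_XXX_X
tick 2: X_XX_XXX_XX__XX_
tick 3: XX_XX__XX_X_X_XX
tick 4: _XX_X_X_XXXXXX__
tick 5: X_XXXXXX_____X_X
tick 6: XX_____X____XXX_
tick 6 is XX_____X____XXX_, still not uniform _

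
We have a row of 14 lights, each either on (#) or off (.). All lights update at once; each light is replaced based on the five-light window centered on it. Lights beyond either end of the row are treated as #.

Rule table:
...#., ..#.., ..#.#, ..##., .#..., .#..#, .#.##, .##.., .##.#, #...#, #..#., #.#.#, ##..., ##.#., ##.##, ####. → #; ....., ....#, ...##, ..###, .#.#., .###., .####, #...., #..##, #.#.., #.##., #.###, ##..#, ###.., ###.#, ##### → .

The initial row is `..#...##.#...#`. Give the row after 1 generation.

.####.###.##..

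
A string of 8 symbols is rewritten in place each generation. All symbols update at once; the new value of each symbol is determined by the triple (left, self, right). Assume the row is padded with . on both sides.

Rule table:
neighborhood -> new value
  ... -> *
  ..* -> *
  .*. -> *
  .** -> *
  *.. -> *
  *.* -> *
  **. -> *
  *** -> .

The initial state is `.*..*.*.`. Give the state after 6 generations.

*......*

********
*......*
********  (repeats generation 1; period 2)
generation 6: *......*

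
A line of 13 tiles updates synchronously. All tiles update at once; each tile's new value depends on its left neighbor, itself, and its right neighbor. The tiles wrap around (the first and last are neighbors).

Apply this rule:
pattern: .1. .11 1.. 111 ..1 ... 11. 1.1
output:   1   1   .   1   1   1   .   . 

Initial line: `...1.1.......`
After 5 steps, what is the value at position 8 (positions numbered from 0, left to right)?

step 1: 1111.1.111111
step 2: 111..1.111111
step 3: 11..11.111111
step 4: 1..11..111111
step 5: ..11..1111111
position 8 holds 1

1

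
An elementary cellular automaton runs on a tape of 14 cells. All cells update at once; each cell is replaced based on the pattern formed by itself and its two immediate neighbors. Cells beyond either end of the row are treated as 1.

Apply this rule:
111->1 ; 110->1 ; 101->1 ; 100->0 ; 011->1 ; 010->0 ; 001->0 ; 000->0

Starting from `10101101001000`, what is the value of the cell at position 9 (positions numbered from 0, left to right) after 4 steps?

11011110000000
11111110000000
11111110000000  (fixed point — unchanged through step 4)
position 9 holds 0

0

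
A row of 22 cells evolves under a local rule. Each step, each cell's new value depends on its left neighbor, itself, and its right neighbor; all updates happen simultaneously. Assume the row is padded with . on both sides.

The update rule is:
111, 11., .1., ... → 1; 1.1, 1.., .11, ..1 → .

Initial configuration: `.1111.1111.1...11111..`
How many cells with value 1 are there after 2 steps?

step 1: ..111..111.1.1..1111.1
step 2: 1..11...11.1.1...111.1
count of 1: 11

11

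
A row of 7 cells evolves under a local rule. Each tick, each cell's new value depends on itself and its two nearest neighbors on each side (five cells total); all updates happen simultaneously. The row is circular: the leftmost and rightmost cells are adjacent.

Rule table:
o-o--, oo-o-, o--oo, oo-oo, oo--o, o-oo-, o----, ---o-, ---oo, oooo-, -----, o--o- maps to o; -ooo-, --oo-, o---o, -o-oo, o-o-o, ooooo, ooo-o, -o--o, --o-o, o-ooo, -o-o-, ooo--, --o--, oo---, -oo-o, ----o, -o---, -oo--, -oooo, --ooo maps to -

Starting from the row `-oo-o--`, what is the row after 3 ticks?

oo--o--

o--oo--
--o--oo
oo--o--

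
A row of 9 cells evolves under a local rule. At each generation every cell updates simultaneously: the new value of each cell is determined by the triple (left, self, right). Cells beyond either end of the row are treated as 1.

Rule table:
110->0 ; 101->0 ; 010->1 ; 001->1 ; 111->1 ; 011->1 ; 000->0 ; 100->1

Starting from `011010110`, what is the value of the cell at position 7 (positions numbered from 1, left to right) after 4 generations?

generation 1: 010010100
generation 2: 011110111
generation 3: 011100111
generation 4: 011011111
position 7 holds 1

1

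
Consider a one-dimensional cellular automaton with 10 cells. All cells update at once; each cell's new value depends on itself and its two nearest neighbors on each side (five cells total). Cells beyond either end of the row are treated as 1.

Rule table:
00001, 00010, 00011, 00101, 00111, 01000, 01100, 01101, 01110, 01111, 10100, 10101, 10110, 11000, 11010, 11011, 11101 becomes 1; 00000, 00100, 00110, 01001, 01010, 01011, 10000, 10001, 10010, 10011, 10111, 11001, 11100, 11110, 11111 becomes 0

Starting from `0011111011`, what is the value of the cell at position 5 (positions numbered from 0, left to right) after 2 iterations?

0

0011001101
0001000110
position 5 holds 0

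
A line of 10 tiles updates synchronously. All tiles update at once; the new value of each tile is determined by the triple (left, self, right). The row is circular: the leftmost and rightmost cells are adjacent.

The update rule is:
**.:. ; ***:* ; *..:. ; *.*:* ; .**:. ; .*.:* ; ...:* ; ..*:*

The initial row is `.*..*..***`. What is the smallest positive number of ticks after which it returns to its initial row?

tick 1: **.**.*.*.
tick 2: ..*..*****
tick 3: .**.*.***.
tick 4: *..***.*..
tick 5: *.*.*.**.*
tick 6: .*****..*.
tick 7: *.***..**.
tick 8: **.*..*..*
tick 9: *.**.**.*.
tick 10: **..*..***
tick 11: *..**.*.**
tick 12: ..*..***.*
tick 13: .**.*.*.**
tick 14: *..*****..
tick 15: *.*.***..*
tick 16: .***.*..*.
tick 17: *.*.**.**.
tick 18: ****..*..*
tick 19: ***..**.*.
tick 20: .*..*..***

20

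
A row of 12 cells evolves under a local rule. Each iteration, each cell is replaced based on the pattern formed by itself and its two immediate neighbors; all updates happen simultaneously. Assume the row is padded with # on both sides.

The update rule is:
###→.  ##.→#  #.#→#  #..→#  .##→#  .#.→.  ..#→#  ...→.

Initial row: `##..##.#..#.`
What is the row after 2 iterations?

.######.##.#
##....######

##....######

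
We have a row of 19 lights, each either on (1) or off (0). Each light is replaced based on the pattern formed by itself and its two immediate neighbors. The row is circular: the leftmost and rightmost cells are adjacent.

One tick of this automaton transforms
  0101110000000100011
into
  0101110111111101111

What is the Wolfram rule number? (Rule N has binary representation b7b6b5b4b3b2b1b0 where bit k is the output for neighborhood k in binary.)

207

position 4: 111 → 1  (bit 7 = 1)
position 5: 110 → 1  (bit 6 = 1)
position 0: 101 → 0  (bit 5 = 0)
position 6: 100 → 0  (bit 4 = 0)
position 3: 011 → 1  (bit 3 = 1)
position 1: 010 → 1  (bit 2 = 1)
position 12: 001 → 1  (bit 1 = 1)
position 7: 000 → 1  (bit 0 = 1)
bits b7..b0 = 11001111 = 207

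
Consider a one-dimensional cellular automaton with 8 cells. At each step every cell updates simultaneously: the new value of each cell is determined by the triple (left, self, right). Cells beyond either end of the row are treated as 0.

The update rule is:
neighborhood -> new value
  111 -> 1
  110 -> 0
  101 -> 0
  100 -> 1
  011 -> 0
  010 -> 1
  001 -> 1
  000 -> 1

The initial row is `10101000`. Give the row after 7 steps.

10101111
10100110
10111001
10010111
11110010
01101111
10000110

10000110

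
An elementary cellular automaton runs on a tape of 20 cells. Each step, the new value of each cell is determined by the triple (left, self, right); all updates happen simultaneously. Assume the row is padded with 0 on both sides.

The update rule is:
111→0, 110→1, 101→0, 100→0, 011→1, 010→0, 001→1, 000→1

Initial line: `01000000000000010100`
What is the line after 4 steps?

10010100000001010000

10011111111111100001
00110000000000101110
11110111111111001010
10010100000001010000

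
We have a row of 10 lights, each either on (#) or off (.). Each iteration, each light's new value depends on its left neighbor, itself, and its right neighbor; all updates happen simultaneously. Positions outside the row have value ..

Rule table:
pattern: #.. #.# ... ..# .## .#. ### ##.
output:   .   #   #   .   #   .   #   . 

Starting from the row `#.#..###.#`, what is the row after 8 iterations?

.#...##.#.
...#.#.#..
##..#.#..#
#....#....
..##...###
#.#..#.##.
.#....##..
...##.#..#

...##.#..#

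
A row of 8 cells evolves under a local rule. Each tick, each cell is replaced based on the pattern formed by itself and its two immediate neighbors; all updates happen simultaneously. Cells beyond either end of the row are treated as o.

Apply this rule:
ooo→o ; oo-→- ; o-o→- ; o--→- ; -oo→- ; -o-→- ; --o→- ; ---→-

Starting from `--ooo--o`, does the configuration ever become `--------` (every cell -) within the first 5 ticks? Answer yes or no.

tick 1: ---o----
tick 2: --------
all cells are - at tick 2

yes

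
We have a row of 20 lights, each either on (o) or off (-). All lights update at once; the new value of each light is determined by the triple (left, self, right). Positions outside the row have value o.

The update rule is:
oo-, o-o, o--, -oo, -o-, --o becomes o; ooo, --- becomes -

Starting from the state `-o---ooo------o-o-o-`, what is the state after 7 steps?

o--oo--oooo--oo--oo-

ooo-oo-oo----ooooooo
--oooooooo--oo------
ooo------oooooo----o
--oo----oo----oo--oo
ooooo--oooo--oooooo-
----oooo--oooo----oo
o--oo--oooo--oo--oo-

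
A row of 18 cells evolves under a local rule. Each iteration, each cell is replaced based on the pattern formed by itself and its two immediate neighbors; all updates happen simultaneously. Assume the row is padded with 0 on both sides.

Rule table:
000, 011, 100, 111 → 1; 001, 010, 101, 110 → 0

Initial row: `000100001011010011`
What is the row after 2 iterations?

101011011001100001

110011100010001010
101011011001100001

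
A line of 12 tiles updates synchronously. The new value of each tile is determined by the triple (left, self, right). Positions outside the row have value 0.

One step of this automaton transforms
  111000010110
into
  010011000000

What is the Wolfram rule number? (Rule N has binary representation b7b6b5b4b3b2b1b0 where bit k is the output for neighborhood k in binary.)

position 1: 111 → 1  (bit 7 = 1)
position 2: 110 → 0  (bit 6 = 0)
position 8: 101 → 0  (bit 5 = 0)
position 3: 100 → 0  (bit 4 = 0)
position 0: 011 → 0  (bit 3 = 0)
position 7: 010 → 0  (bit 2 = 0)
position 6: 001 → 0  (bit 1 = 0)
position 4: 000 → 1  (bit 0 = 1)
bits b7..b0 = 10000001 = 129

129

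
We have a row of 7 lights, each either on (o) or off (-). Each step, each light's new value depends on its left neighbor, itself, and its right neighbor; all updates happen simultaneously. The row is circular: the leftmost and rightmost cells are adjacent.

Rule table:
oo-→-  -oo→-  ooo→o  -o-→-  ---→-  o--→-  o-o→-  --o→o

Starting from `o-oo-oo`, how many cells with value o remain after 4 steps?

1

------o
-----o-
----o--
---o---
count of o: 1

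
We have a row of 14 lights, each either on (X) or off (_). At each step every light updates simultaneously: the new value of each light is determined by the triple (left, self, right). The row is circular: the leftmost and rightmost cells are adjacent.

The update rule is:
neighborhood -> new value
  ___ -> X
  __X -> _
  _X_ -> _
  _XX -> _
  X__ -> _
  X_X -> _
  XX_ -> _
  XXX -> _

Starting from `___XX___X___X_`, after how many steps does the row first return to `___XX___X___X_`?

2

XX____X___X___
___XX___X___X_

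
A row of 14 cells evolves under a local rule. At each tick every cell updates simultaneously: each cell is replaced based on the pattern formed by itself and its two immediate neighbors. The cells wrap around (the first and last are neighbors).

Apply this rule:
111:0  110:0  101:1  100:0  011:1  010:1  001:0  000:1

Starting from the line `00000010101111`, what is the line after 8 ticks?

00001001000100

tick 1: 01111011111000
tick 2: 01000110000011
tick 3: 11010100111010
tick 4: 10111100100111
tick 5: 01100000100100
tick 6: 01001110100101
tick 7: 11001001100111
tick 8: 00001001000100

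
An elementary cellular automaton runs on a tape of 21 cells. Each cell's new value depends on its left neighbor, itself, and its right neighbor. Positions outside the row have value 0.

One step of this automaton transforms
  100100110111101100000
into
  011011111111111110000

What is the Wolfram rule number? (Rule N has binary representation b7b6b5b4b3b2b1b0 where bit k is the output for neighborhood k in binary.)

position 10: 111 → 1  (bit 7 = 1)
position 7: 110 → 1  (bit 6 = 1)
position 8: 101 → 1  (bit 5 = 1)
position 1: 100 → 1  (bit 4 = 1)
position 6: 011 → 1  (bit 3 = 1)
position 0: 010 → 0  (bit 2 = 0)
position 2: 001 → 1  (bit 1 = 1)
position 17: 000 → 0  (bit 0 = 0)
bits b7..b0 = 11111010 = 250

250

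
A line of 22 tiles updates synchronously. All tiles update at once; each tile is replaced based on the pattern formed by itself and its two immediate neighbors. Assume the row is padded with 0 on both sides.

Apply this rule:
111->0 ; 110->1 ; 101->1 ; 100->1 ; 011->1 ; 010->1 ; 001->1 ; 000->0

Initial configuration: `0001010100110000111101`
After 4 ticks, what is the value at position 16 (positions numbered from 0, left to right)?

tick 1: 0011111111111001100111
tick 2: 0110000000001111111101
tick 3: 1111000000011000000111
tick 4: 1001100000111100001101
position 16 holds 0

0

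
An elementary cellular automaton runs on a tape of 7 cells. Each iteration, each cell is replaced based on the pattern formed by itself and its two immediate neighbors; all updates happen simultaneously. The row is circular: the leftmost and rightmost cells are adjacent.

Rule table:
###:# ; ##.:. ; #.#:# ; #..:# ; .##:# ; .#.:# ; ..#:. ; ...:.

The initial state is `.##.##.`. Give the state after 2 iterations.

iteration 1: .#.##.#
iteration 2: ####.##

####.##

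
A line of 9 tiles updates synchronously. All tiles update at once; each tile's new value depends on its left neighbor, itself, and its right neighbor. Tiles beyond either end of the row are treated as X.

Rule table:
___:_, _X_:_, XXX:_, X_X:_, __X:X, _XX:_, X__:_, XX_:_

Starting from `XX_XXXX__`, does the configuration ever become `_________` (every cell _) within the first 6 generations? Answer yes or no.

no

________X
_______X_
______X__
_____X__X
____X__X_
___X__X__
generation 6 is ___X__X__, still not uniform _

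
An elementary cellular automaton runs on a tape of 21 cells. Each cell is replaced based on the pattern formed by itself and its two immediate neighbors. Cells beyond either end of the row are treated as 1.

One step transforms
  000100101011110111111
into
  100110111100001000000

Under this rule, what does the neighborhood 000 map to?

0

At position 1 the neighborhood is 000; the next row has 0 there.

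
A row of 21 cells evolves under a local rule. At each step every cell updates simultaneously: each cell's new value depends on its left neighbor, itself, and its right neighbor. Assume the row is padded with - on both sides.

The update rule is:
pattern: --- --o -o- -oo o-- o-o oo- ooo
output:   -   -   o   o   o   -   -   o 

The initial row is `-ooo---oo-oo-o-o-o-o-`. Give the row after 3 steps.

-oo-o--o--o--o-o-o-oo
-o--oo-oo-oo-o-o-o-o-
-oo-o--o--o--o-o-o-oo

-oo-o--o--o--o-o-o-oo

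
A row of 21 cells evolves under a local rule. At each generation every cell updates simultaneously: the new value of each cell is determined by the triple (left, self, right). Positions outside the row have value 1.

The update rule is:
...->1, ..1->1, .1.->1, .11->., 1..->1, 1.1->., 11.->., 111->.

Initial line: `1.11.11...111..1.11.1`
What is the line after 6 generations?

.......111...111.....
1111111...111...11111
.......111...111.....  (repeats generation 1; period 2)
generation 6: 1111111...111...11111

1111111...111...11111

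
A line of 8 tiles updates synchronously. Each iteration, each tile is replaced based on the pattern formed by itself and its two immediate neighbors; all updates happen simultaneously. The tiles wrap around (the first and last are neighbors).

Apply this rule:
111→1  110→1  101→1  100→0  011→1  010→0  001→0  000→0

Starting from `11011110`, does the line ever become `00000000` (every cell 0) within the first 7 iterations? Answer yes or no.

no

11111111
11111111  (fixed point — unchanged through iteration 7)
iteration 7 is 11111111, still not uniform 0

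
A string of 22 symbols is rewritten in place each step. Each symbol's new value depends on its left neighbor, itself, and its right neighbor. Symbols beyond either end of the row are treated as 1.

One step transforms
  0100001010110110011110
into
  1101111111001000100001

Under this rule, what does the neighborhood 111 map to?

0

At position 18 the neighborhood is 111; the next row has 0 there.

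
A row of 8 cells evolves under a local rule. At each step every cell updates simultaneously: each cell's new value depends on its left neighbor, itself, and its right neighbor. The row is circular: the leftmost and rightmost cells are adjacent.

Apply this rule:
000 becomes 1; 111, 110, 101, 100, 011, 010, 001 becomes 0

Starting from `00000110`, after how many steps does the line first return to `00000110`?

11110000
00000110

2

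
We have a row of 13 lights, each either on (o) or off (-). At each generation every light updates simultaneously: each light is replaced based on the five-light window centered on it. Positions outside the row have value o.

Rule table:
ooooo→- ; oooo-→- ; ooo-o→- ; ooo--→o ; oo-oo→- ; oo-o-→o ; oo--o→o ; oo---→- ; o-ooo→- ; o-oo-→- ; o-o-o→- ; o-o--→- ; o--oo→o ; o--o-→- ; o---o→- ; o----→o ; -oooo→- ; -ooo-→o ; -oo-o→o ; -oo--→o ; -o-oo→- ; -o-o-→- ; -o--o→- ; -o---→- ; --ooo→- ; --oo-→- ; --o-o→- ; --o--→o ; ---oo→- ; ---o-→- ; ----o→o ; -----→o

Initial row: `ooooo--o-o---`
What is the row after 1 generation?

----oo-------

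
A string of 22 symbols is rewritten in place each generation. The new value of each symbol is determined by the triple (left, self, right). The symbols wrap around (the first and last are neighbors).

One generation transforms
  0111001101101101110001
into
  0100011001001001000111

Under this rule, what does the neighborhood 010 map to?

1

At position 21 the neighborhood is 010; the next row has 1 there.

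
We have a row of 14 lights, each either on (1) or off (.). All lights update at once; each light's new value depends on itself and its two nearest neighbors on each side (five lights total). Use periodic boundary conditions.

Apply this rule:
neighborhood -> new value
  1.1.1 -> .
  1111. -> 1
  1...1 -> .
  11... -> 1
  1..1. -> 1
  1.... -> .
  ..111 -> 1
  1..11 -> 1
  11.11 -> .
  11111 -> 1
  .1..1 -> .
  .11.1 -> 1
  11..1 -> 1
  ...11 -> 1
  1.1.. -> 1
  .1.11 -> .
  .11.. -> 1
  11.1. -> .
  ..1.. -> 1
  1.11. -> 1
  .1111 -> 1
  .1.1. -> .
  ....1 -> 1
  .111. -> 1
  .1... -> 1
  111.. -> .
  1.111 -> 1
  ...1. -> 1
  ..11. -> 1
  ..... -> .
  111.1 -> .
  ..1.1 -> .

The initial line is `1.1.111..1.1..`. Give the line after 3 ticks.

....11.11..1.1
1.1111.1111..1
1.111..111.111

1.111..111.111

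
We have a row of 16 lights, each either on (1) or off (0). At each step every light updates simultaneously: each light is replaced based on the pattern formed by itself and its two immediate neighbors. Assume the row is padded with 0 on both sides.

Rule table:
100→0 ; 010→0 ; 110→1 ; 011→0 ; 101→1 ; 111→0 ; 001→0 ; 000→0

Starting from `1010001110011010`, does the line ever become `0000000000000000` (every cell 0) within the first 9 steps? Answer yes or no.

yes

0100000010001100
0000000000000100
0000000000000000
all cells are 0 at step 3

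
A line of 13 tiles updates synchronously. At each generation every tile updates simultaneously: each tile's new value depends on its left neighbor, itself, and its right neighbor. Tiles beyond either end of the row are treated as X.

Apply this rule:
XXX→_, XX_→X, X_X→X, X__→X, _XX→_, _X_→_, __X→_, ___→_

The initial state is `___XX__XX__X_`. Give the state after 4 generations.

generation 1: X___XX__XX__X
generation 2: XX___XX__XX__
generation 3: _XX___XX__XX_
generation 4: X_XX___XX__XX

X_XX___XX__XX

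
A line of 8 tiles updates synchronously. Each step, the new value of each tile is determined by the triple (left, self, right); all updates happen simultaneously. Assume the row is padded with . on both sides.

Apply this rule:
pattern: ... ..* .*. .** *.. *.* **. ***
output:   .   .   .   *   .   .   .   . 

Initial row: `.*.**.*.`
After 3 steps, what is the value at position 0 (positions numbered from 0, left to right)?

...*....
........
........
position 0 holds .

.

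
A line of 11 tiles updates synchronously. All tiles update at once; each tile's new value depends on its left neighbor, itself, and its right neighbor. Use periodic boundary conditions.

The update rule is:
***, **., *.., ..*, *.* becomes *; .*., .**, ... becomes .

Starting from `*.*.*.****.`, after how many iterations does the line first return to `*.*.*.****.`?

11

iteration 1: .*.*.*.****
iteration 2: *.*.*.*.***
iteration 3: **.*.*.*.**
iteration 4: ***.*.*.*.*
iteration 5: ****.*.*.*.
iteration 6: .****.*.*.*
iteration 7: *.****.*.*.
iteration 8: .*.****.*.*
iteration 9: *.*.****.*.
iteration 10: .*.*.****.*
iteration 11: *.*.*.****.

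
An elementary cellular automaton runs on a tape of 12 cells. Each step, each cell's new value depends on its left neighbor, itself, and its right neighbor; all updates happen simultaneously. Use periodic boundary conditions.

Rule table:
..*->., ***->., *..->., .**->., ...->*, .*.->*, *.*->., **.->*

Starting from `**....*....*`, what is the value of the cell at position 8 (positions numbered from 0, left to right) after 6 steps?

.

.*.**.*.**..
.*..*.*..*.*
.*..*.*..*.*  (fixed point — unchanged through step 6)
position 8 holds .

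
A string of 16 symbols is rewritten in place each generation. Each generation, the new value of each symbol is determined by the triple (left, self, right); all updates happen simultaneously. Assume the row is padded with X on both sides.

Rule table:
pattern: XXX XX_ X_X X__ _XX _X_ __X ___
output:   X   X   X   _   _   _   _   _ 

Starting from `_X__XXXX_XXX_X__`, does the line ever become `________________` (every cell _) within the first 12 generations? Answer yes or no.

no

generation 1: X____XXXX_XXX___
generation 2: X_____XXXX_XX___
generation 3: X______XXXX_X___
generation 4: X_______XXXX____
generation 5: X________XXX____
generation 6: X_________XX____
generation 7: X__________X____
generation 8: X_______________
generation 9: X_______________  (fixed point — unchanged through generation 12)
generation 12 is X_______________, still not uniform _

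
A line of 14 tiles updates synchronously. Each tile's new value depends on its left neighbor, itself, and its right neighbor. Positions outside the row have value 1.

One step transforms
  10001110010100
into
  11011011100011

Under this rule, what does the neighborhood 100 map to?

At position 1 the neighborhood is 100; the next row has 1 there.

1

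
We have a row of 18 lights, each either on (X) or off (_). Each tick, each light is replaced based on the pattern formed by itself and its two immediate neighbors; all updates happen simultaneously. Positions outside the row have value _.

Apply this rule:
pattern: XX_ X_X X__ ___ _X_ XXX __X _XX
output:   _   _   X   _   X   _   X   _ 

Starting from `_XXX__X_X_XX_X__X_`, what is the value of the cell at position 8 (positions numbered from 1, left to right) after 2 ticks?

X___XXX_X____XXXXX
XX_X____XX__X_____
position 8 holds _

_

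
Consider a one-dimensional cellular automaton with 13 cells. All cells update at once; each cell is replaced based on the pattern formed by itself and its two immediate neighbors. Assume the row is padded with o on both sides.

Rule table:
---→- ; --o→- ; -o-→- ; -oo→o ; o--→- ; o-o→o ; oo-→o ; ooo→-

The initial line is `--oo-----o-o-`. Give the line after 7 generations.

--oo------o-o
--oo-------oo
--oo-------o-
--oo--------o
--oo--------o  (fixed point — unchanged through generation 7)

--oo--------o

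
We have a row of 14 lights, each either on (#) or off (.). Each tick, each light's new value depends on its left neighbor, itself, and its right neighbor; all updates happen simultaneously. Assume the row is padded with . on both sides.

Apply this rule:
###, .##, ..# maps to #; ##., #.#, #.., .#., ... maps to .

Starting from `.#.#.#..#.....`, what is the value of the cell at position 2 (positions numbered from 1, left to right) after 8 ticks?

.

tick 1: #......#......
tick 2: ......#.......
tick 3: .....#........
tick 4: ....#.........
tick 5: ...#..........
tick 6: ..#...........
tick 7: .#............
tick 8: #.............
position 2 holds .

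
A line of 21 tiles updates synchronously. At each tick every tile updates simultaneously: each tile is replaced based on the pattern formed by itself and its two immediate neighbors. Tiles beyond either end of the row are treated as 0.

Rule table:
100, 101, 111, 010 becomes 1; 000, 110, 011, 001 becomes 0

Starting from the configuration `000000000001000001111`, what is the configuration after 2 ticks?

000000000000010000001

tick 1: 000000000001100000110
tick 2: 000000000000010000001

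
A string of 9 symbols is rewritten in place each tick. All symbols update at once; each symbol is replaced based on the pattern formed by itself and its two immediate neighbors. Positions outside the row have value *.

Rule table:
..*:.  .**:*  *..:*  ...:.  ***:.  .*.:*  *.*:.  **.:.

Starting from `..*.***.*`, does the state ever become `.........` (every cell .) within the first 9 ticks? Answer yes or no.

no

tick 1: *.*.*...*
tick 2: ..*.**..*
tick 3: *.*.*.*.*
tick 4: ..*.*.*.*
tick 5: *.*.*.*.*  (repeats tick 3; period 2)
tick 9: *.*.*.*.*
tick 9 is *.*.*.*.*, still not uniform .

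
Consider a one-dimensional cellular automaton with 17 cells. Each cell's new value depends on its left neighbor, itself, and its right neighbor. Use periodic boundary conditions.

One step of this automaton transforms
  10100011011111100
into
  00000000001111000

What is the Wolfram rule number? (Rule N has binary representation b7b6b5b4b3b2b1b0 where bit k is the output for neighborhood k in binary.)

128

position 10: 111 → 1  (bit 7 = 1)
position 7: 110 → 0  (bit 6 = 0)
position 1: 101 → 0  (bit 5 = 0)
position 3: 100 → 0  (bit 4 = 0)
position 6: 011 → 0  (bit 3 = 0)
position 0: 010 → 0  (bit 2 = 0)
position 5: 001 → 0  (bit 1 = 0)
position 4: 000 → 0  (bit 0 = 0)
bits b7..b0 = 10000000 = 128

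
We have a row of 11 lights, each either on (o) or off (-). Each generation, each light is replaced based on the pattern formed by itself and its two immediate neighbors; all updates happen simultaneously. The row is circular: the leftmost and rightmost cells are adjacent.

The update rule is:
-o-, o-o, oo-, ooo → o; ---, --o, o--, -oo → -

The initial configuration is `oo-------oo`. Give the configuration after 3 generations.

-o---------

oo--------o
oo---------
-o---------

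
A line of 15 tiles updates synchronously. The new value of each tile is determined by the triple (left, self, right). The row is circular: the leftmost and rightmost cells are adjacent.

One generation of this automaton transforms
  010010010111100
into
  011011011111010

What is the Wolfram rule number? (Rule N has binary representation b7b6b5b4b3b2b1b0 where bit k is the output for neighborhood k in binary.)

188

position 10: 111 → 1  (bit 7 = 1)
position 12: 110 → 0  (bit 6 = 0)
position 8: 101 → 1  (bit 5 = 1)
position 2: 100 → 1  (bit 4 = 1)
position 9: 011 → 1  (bit 3 = 1)
position 1: 010 → 1  (bit 2 = 1)
position 0: 001 → 0  (bit 1 = 0)
position 14: 000 → 0  (bit 0 = 0)
bits b7..b0 = 10111100 = 188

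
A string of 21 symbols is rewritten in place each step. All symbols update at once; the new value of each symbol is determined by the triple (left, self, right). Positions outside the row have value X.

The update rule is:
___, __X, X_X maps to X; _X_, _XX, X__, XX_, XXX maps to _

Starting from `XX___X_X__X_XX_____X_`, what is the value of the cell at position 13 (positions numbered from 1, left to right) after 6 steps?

___XX_X__X_X___XXXX_X
_XX__X__X_X__XX____X_
X___X__X_X__X___XXX_X
__XX__X_X__X__XX___X_
_X___X_X__X__X___XX_X
X__XX_X__X__X__XX__X_
position 13 holds X

X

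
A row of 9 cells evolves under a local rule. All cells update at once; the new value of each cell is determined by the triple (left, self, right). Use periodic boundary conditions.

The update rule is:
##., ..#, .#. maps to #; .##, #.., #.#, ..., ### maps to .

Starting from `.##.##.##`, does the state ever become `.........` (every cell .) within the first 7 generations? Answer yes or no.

generation 1: ..#..#..#
generation 2: .##.##.##  (repeats generation 0; period 2)
generation 7: ..#..#..#
generation 7 is ..#..#..#, still not uniform .

no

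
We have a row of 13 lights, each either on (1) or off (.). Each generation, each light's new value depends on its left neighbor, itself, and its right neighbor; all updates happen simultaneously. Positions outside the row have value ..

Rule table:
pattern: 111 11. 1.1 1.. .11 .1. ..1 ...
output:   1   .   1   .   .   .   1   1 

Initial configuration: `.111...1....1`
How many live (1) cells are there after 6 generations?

1.1..11..111.
.1..1...1.1..
1..1..11.1..1
..1..1..1..1.
11..1..1..1..
...1..1..1..1
count of 1: 4

4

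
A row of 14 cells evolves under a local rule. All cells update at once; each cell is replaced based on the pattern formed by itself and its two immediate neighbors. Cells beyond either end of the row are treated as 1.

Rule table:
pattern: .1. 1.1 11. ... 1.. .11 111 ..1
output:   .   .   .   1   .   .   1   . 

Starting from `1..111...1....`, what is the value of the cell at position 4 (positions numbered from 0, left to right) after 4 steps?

.

....1..1...11.
.11......1....
....1111...11.
.11..11..1....
position 4 holds .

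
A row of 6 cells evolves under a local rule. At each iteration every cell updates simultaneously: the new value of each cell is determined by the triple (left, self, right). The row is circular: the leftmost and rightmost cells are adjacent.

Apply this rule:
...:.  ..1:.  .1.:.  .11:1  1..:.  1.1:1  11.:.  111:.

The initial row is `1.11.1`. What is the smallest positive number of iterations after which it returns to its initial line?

iteration 1: .11.11
iteration 2: 11.11.
iteration 3: 1.11.1

3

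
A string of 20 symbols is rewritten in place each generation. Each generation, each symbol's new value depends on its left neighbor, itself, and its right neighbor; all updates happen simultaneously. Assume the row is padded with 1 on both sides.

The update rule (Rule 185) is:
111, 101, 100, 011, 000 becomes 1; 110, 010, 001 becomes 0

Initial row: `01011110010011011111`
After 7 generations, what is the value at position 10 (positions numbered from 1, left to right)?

generation 1: 10111101001010111111
generation 2: 01111010100101111111
generation 3: 11110101010011111111
generation 4: 11101010101011111111
generation 5: 11010101010111111111
generation 6: 10101010101111111111
generation 7: 01010101011111111111
position 10 holds 1

1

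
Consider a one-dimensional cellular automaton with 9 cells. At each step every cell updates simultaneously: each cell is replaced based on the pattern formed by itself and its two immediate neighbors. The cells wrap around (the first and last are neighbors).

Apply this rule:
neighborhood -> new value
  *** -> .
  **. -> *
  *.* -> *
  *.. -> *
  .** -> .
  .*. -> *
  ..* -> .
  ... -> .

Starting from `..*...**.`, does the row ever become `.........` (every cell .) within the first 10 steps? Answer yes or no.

..**...**
*..**...*
**..**...
.**..**..
..**..**.
...**..**
*...**..*
**...**..
.**...**.
..**...**
step 10 is ..**...**, still not uniform .

no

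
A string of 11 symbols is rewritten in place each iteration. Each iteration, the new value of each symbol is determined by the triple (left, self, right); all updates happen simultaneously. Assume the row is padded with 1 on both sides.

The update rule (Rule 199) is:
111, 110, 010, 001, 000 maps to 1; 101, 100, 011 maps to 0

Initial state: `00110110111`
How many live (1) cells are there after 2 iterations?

iteration 1: 01010010011
iteration 2: 01010110101
count of 1: 6

6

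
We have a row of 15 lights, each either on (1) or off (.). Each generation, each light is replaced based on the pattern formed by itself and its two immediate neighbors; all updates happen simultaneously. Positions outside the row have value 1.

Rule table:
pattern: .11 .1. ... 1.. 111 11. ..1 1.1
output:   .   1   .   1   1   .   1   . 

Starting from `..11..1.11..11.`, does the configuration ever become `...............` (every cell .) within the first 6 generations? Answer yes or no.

no

11..111...11...
1.11.1.1.1..1.1
.....1.1.1111..
1...11.1..11.11
.1.1...111....1
.1.11.1.1.1..1.
generation 6 is .1.11.1.1.1..1., still not uniform .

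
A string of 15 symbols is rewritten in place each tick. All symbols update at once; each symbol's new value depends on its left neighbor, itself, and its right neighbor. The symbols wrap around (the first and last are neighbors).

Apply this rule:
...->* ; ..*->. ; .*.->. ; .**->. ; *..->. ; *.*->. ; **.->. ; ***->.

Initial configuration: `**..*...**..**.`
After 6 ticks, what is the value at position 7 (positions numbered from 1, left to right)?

.

......*........
*****...*******
......*........  (repeats tick 1; period 2)
tick 6: *****...*******
position 7 holds .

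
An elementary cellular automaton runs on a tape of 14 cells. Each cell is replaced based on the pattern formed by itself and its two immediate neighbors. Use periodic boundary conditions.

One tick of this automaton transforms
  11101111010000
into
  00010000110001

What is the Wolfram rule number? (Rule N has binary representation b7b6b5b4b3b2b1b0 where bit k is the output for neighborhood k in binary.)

38

position 1: 111 → 0  (bit 7 = 0)
position 2: 110 → 0  (bit 6 = 0)
position 3: 101 → 1  (bit 5 = 1)
position 10: 100 → 0  (bit 4 = 0)
position 0: 011 → 0  (bit 3 = 0)
position 9: 010 → 1  (bit 2 = 1)
position 13: 001 → 1  (bit 1 = 1)
position 11: 000 → 0  (bit 0 = 0)
bits b7..b0 = 00100110 = 38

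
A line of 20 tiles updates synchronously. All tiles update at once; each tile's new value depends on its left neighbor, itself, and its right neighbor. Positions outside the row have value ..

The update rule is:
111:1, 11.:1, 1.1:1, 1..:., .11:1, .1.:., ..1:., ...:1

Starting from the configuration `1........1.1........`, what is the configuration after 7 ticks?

.1111111111111111111

tick 1: ..111111..1..1111111
tick 2: 1.111111.....1111111
tick 3: .1111111.111.1111111
tick 4: .1111111111111111111
tick 5: .1111111111111111111  (fixed point — unchanged through tick 7)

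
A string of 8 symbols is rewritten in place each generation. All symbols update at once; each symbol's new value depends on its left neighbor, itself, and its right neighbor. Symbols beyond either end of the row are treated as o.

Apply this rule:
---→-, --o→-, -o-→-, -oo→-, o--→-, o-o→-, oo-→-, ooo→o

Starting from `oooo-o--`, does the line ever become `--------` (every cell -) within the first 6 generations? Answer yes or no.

generation 1: ooo-----
generation 2: oo------
generation 3: o-------
generation 4: --------
all cells are - at generation 4

yes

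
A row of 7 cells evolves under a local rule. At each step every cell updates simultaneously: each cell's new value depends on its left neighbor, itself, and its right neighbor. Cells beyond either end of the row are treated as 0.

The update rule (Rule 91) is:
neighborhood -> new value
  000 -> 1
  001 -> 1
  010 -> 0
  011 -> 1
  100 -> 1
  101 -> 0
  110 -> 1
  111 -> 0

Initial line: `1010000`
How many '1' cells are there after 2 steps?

5

step 1: 0001111
step 2: 1111001
count of 1: 5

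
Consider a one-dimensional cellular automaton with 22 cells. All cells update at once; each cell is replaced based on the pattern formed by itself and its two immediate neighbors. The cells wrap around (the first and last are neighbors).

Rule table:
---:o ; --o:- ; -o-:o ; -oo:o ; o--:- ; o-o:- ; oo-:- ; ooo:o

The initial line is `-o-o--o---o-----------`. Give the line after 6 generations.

generation 1: -o-o--o-o-o-oooooooooo
generation 2: -o-o--o-o-o-ooooooooo-
generation 3: -o-o--o-o-o-oooooooo--
generation 4: -o-o--o-o-o-ooooooo--o
generation 5: -o-o--o-o-o-oooooo---o
generation 6: -o-o--o-o-o-ooooo--o-o

-o-o--o-o-o-ooooo--o-o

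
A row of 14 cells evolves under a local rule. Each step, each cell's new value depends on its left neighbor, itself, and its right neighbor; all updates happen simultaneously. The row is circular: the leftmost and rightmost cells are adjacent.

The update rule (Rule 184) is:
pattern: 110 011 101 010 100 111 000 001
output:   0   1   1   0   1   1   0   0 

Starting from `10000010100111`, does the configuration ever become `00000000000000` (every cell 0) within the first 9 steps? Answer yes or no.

no

step 1: 01000001010111
step 2: 10100000101110
step 3: 01010000011101
step 4: 10101000011010
step 5: 01010100010101
step 6: 10101010001010
step 7: 01010101000101
step 8: 10101010100010
step 9: 01010101010001
step 9 is 01010101010001, still not uniform 0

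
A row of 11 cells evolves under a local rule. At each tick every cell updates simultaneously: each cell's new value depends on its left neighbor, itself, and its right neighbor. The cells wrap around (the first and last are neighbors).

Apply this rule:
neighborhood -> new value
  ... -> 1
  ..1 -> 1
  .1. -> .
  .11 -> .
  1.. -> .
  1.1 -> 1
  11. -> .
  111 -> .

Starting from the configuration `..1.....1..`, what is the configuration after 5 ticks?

.111..1111.

tick 1: 11..1111..1
tick 2: ...1.....1.
tick 3: 111..1111..
tick 4: ....1.....1
tick 5: .111..1111.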